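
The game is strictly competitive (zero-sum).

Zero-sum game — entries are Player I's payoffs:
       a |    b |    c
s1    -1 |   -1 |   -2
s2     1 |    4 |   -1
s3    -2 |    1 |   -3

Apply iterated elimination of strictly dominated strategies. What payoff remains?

Column b is strictly dominated by c for Player II (-2<-1, -1<4, -3<1); eliminate b.
Row s3 is strictly dominated by row s1 (-1>-2, -2>-3); eliminate s3.
Row s1 is strictly dominated by row s2 (1>-1, -1>-2); eliminate s1.
Column a is strictly dominated by c for Player II (-1<1); eliminate a.
Only (s2, c) remains, with payoff -1.

-1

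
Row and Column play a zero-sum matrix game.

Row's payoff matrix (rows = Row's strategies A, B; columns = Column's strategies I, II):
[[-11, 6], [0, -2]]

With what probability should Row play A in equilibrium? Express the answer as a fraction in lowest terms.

2/19

Row minima are -11 and -2, so Row's maximin is -2; column maxima are 0 and 6, so Column's minimax is 0. These differ, so the equilibrium is in mixed strategies.
Let Row play A with probability p. Column is indifferent when −11p = 6p − 2(1−p), giving p = 2/19.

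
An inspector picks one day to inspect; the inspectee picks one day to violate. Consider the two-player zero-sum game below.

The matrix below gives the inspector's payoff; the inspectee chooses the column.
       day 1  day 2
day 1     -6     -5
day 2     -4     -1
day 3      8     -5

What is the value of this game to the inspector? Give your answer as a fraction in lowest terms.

Row day 1 is strictly dominated by row day 2, so the inspector never plays it.
The remaining 2×2 game on (day 2, day 3) × (day 1, day 2) has no saddle point. Let the inspector play day 2 with probability p; indifference gives −4p + 8(1−p) = −p − 5(1−p), so p = 13/16.
Similarly the inspectee's optimal q on day 1 is 1/4, and the value is -4·(1/4) + (-1)·(3/4) = -7/4.

-7/4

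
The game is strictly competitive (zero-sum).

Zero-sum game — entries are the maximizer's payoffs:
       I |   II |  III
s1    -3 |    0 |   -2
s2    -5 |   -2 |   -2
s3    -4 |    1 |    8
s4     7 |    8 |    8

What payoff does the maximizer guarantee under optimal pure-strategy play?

7

Row minima: -3, -5, -4, 7 → the maximizer's maximin is 7.
Column maxima: 7, 8, 8 → the minimizer's minimax is 7.
They coincide at (s4, I), so the value is 7.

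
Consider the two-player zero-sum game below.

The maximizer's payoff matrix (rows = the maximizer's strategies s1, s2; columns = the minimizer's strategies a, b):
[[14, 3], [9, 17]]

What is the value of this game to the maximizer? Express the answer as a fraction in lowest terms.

211/19

Row minima are 3 and 9, so the maximizer's maximin is 9; column maxima are 14 and 17, so the minimizer's minimax is 14. These differ, so the equilibrium is in mixed strategies.
Let the maximizer play s1 with probability p. The minimizer is indifferent when 14p + 9(1−p) = 3p + 17(1−p), giving p = 8/19.
Let the minimizer play a with probability q. The maximizer is indifferent when 14q + 3(1−q) = 9q + 17(1−q), giving q = 14/19.
The value is 14·(14/19) + (3)·(5/19) = 211/19.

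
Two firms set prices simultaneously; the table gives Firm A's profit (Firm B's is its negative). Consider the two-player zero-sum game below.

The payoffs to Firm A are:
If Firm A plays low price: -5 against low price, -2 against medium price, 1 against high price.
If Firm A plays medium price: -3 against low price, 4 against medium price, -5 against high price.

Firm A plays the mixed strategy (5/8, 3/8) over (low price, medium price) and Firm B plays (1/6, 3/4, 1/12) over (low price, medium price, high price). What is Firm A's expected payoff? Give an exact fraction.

-5/8

Against (1/6, 3/4, 1/12), each row's expected payoff is low price: -9/4; medium price: 25/12.
Taking the (5/8, 3/8)-weighted average: (5/8)·(-9/4) + (3/8)·(25/12) = -5/8.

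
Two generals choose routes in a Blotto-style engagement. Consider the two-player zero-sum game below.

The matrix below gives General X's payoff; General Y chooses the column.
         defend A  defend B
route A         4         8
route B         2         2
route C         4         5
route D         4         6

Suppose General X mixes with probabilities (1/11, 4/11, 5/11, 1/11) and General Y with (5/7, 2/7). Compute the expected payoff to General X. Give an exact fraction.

Against (5/7, 2/7), each row's expected payoff is route A: 36/7; route B: 2; route C: 30/7; route D: 32/7.
Taking the (1/11, 4/11, 5/11, 1/11)-weighted average: (1/11)·(36/7) + (4/11)·(2) + (5/11)·(30/7) + (1/11)·(32/7) = 274/77.

274/77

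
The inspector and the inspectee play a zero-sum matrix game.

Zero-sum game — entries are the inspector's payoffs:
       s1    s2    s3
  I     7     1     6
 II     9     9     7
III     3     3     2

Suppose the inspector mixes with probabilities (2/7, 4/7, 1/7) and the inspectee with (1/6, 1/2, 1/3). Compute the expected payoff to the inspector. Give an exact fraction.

130/21

Against (1/6, 1/2, 1/3), each row's expected payoff is I: 11/3; II: 25/3; III: 8/3.
Taking the (2/7, 4/7, 1/7)-weighted average: (2/7)·(11/3) + (4/7)·(25/3) + (1/7)·(8/3) = 130/21.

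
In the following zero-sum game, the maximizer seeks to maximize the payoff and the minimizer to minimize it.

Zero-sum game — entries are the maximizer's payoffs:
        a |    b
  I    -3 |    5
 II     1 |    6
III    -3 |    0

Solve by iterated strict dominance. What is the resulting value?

1

Column b is strictly dominated by a for the minimizer (-3<5, 1<6, -3<0); eliminate b.
Row I is strictly dominated by row II (1>-3); eliminate I.
Row III is strictly dominated by row II (1>-3); eliminate III.
Only (II, a) remains, with payoff 1.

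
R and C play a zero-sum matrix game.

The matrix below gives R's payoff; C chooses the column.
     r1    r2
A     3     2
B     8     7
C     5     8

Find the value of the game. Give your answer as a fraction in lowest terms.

29/4

Row A is strictly dominated by row B, so R never plays it.
The remaining 2×2 game on (B, C) × (r1, r2) has no saddle point. Let R play B with probability p; indifference gives 8p + 5(1−p) = 7p + 8(1−p), so p = 3/4.
Similarly C's optimal q on r1 is 1/4, and the value is 8·(1/4) + (7)·(3/4) = 29/4.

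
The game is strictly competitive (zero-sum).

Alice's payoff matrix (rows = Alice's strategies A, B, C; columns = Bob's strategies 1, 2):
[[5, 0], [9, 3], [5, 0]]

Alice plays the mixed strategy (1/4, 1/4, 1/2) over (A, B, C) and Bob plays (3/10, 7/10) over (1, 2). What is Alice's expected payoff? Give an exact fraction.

Against (3/10, 7/10), each row's expected payoff is A: 3/2; B: 24/5; C: 3/2.
Taking the (1/4, 1/4, 1/2)-weighted average: (1/4)·(3/2) + (1/4)·(24/5) + (1/2)·(3/2) = 93/40.

93/40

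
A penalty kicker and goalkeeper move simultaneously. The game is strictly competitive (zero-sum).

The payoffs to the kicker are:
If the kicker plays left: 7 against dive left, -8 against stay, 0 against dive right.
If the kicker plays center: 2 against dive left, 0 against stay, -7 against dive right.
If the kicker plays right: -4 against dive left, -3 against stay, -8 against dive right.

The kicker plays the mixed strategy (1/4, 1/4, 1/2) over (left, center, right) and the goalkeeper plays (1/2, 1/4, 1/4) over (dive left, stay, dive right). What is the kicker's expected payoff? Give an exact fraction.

Against (1/2, 1/4, 1/4), each row's expected payoff is left: 3/2; center: -3/4; right: -19/4.
Taking the (1/4, 1/4, 1/2)-weighted average: (1/4)·(3/2) + (1/4)·(-3/4) + (1/2)·(-19/4) = -35/16.

-35/16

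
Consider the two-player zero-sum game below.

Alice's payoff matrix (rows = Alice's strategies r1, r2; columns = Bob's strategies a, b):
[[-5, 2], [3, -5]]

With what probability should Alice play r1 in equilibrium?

8/15

Row minima are -5 and -5, so Alice's maximin is -5; column maxima are 3 and 2, so Bob's minimax is 2. These differ, so the equilibrium is in mixed strategies.
Let Alice play r1 with probability p. Bob is indifferent when −5p + 3(1−p) = 2p − 5(1−p), giving p = 8/15.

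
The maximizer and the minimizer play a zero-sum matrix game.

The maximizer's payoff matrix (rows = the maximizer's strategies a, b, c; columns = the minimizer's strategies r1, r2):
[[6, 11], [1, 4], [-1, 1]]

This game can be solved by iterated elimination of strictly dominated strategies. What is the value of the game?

Row b is strictly dominated by row a (6>1, 11>4); eliminate b.
Row c is strictly dominated by row a (6>-1, 11>1); eliminate c.
Column r2 is strictly dominated by r1 for the minimizer (6<11); eliminate r2.
Only (a, r1) remains, with payoff 6.

6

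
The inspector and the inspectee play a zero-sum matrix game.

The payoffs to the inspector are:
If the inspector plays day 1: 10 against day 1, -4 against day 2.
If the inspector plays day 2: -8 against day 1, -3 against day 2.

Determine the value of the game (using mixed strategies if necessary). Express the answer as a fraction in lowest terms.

-62/19

Row minima are -4 and -8, so the inspector's maximin is -4; column maxima are 10 and -3, so the inspectee's minimax is -3. These differ, so the equilibrium is in mixed strategies.
Let the inspector play day 1 with probability p. The inspectee is indifferent when 10p − 8(1−p) = −4p − 3(1−p), giving p = 5/19.
Let the inspectee play day 1 with probability q. The inspector is indifferent when 10q − 4(1−q) = −8q − 3(1−q), giving q = 1/19.
The value is 10·(1/19) + (-4)·(18/19) = -62/19.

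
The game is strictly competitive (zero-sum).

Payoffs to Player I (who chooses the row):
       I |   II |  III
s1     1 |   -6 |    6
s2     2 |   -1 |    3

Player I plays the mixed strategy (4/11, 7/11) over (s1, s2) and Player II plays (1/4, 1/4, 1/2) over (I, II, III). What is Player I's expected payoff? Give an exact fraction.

7/4

Against (1/4, 1/4, 1/2), each row's expected payoff is s1: 7/4; s2: 7/4.
Taking the (4/11, 7/11)-weighted average: (4/11)·(7/4) + (7/11)·(7/4) = 7/4.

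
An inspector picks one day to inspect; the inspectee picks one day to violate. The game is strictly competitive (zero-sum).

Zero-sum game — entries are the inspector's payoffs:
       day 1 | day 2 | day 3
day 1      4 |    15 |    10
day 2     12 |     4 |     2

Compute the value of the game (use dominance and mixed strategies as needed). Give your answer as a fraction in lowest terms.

Column day 2 is strictly dominated by day 3 for the inspectee (it gives the inspector more in every row).
The remaining 2×2 game on (day 1, day 2) × (day 1, day 3) has no saddle point. Let the inspector play day 1 with probability p; indifference gives 4p + 12(1−p) = 10p + 2(1−p), so p = 5/8.
Similarly the inspectee's optimal q on day 1 is 1/2, and the value is 4·(1/2) + (10)·(1/2) = 7.

7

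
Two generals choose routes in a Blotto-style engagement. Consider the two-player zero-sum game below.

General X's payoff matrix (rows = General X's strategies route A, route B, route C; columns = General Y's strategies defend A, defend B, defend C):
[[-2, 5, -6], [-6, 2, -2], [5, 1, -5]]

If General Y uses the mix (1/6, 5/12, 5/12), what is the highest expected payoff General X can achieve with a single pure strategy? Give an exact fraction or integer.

-3/4

route A: (-2)·(1/6) + (5)·(5/12) + (-6)·(5/12) = -3/4.
route B: (-6)·(1/6) + (2)·(5/12) + (-2)·(5/12) = -1.
route C: (5)·(1/6) + (1)·(5/12) + (-5)·(5/12) = -5/6.
The best pure response is route A with expected payoff -3/4.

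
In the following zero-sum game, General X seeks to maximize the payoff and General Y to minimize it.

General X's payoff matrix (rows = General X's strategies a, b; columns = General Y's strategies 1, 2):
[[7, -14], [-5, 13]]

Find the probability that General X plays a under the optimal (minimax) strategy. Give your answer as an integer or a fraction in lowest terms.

Row minima are -14 and -5, so General X's maximin is -5; column maxima are 7 and 13, so General Y's minimax is 7. These differ, so the equilibrium is in mixed strategies.
Let General X play a with probability p. General Y is indifferent when 7p − 5(1−p) = −14p + 13(1−p), giving p = 6/13.

6/13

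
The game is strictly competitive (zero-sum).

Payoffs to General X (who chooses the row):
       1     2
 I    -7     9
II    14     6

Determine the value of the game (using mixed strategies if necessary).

Row minima are -7 and 6, so General X's maximin is 6; column maxima are 14 and 9, so General Y's minimax is 9. These differ, so the equilibrium is in mixed strategies.
Let General X play I with probability p. General Y is indifferent when −7p + 14(1−p) = 9p + 6(1−p), giving p = 1/3.
Let General Y play 1 with probability q. General X is indifferent when −7q + 9(1−q) = 14q + 6(1−q), giving q = 1/8.
The value is -7·(1/8) + (9)·(7/8) = 7.

7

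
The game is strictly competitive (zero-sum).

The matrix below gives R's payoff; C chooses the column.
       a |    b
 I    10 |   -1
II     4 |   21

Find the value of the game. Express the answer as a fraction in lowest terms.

Row minima are -1 and 4, so R's maximin is 4; column maxima are 10 and 21, so C's minimax is 10. These differ, so the equilibrium is in mixed strategies.
Let R play I with probability p. C is indifferent when 10p + 4(1−p) = −p + 21(1−p), giving p = 17/28.
Let C play a with probability q. R is indifferent when 10q − (1−q) = 4q + 21(1−q), giving q = 11/14.
The value is 10·(11/14) + (-1)·(3/14) = 107/14.

107/14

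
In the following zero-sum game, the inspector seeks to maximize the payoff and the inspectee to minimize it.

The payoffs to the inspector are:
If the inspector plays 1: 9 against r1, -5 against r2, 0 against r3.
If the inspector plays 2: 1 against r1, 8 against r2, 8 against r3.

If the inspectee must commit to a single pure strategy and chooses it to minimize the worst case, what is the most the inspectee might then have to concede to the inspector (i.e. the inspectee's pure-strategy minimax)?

8

The worst case (largest entry) in each column is r1: 9, r2: 8, r3: 8.
The best (smallest) of these is 8.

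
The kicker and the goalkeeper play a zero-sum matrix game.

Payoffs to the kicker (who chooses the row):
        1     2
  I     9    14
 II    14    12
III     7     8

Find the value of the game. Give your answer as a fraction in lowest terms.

88/7

Row III is strictly dominated by row I, so the kicker never plays it.
The remaining 2×2 game on (I, II) × (1, 2) has no saddle point. Let the kicker play I with probability p; indifference gives 9p + 14(1−p) = 14p + 12(1−p), so p = 2/7.
Similarly the goalkeeper's optimal q on 1 is 2/7, and the value is 9·(2/7) + (14)·(5/7) = 88/7.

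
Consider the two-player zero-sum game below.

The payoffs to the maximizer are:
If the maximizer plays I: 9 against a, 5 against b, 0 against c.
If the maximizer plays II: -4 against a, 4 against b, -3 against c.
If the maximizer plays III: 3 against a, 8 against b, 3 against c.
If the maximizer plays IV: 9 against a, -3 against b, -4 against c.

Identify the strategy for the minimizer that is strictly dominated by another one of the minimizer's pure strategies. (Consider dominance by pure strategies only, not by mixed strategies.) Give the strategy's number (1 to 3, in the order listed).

The minimizer prefers columns that give the maximizer less. Compare b with c: 0 < 5, -3 < 4, 3 < 8, -4 < -3.
So c strictly dominates b for the minimizer; b is strictly dominated.

2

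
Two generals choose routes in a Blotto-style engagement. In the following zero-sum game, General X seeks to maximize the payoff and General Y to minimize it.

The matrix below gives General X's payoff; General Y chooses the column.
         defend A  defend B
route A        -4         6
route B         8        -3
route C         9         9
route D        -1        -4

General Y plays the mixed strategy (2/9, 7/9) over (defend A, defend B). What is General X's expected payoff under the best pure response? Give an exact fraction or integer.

route A: (-4)·(2/9) + (6)·(7/9) = 34/9.
route B: (8)·(2/9) + (-3)·(7/9) = -5/9.
route C: (9)·(2/9) + (9)·(7/9) = 9.
route D: (-1)·(2/9) + (-4)·(7/9) = -10/3.
The best pure response is route C with expected payoff 9.

9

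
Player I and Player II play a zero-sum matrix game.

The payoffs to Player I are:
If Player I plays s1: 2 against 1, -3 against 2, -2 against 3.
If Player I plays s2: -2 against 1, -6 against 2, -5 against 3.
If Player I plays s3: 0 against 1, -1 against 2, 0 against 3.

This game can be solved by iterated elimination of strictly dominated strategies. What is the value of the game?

-1

Row s2 is strictly dominated by row s1 (2>-2, -3>-6, -2>-5); eliminate s2.
Column 3 is strictly dominated by 2 for Player II (-3<-2, -1<0); eliminate 3.
Column 1 is strictly dominated by 2 for Player II (-3<2, -1<0); eliminate 1.
Row s1 is strictly dominated by row s3 (-1>-3); eliminate s1.
Only (s3, 2) remains, with payoff -1.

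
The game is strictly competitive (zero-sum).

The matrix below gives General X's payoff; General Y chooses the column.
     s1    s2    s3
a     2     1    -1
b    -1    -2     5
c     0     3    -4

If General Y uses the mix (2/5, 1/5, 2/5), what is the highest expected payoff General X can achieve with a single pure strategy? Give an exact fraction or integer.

6/5

a: (2)·(2/5) + (1)·(1/5) + (-1)·(2/5) = 3/5.
b: (-1)·(2/5) + (-2)·(1/5) + (5)·(2/5) = 6/5.
c: (0)·(2/5) + (3)·(1/5) + (-4)·(2/5) = -1.
The best pure response is b with expected payoff 6/5.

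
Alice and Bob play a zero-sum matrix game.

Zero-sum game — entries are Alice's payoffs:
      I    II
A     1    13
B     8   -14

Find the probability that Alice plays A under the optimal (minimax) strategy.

Row minima are 1 and -14, so Alice's maximin is 1; column maxima are 8 and 13, so Bob's minimax is 8. These differ, so the equilibrium is in mixed strategies.
Let Alice play A with probability p. Bob is indifferent when p + 8(1−p) = 13p − 14(1−p), giving p = 11/17.

11/17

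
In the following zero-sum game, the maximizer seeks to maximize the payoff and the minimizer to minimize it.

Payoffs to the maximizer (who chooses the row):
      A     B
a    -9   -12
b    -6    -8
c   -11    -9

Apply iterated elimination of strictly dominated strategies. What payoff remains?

Row a is strictly dominated by row b (-6>-9, -8>-12); eliminate a.
Row c is strictly dominated by row b (-6>-11, -8>-9); eliminate c.
Column A is strictly dominated by B for the minimizer (-8<-6); eliminate A.
Only (b, B) remains, with payoff -8.

-8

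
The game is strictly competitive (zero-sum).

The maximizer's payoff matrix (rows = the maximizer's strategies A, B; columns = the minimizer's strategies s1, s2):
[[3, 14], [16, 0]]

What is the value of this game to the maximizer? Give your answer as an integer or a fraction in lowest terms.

224/27

Row minima are 3 and 0, so the maximizer's maximin is 3; column maxima are 16 and 14, so the minimizer's minimax is 14. These differ, so the equilibrium is in mixed strategies.
Let the maximizer play A with probability p. The minimizer is indifferent when 3p + 16(1−p) = 14p, giving p = 16/27.
Let the minimizer play s1 with probability q. The maximizer is indifferent when 3q + 14(1−q) = 16q, giving q = 14/27.
The value is 3·(14/27) + (14)·(13/27) = 224/27.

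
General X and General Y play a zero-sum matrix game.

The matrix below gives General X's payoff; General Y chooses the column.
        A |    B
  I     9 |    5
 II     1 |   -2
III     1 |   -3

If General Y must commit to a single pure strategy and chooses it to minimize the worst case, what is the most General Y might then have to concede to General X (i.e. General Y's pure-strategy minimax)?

5

The worst case (largest entry) in each column is A: 9, B: 5.
The best (smallest) of these is 5.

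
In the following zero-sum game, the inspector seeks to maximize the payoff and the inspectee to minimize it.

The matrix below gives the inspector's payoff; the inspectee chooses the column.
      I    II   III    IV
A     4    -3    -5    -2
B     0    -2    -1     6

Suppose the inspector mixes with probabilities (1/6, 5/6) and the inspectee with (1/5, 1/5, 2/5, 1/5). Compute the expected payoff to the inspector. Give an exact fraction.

-1/30

Against (1/5, 1/5, 2/5, 1/5), each row's expected payoff is A: -11/5; B: 2/5.
Taking the (1/6, 5/6)-weighted average: (1/6)·(-11/5) + (5/6)·(2/5) = -1/30.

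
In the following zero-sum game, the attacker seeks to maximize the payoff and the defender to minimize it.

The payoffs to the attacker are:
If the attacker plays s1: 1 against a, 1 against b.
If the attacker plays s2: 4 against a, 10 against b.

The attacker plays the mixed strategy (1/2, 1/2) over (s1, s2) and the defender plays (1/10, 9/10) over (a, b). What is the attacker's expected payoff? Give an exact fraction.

26/5

Against (1/10, 9/10), each row's expected payoff is s1: 1; s2: 47/5.
Taking the (1/2, 1/2)-weighted average: (1/2)·(1) + (1/2)·(47/5) = 26/5.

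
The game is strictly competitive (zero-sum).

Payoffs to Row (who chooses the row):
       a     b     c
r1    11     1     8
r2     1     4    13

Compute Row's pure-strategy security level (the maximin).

1

The worst-case payoff for each row is r1: 1, r2: 1.
The best of these is 1.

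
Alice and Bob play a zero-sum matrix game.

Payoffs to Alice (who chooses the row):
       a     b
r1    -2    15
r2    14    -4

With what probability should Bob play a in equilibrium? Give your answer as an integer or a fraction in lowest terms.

Row minima are -2 and -4, so Alice's maximin is -2; column maxima are 14 and 15, so Bob's minimax is 14. These differ, so the equilibrium is in mixed strategies.
Let Bob play a with probability q. Alice is indifferent when −2q + 15(1−q) = 14q − 4(1−q), giving q = 19/35.

19/35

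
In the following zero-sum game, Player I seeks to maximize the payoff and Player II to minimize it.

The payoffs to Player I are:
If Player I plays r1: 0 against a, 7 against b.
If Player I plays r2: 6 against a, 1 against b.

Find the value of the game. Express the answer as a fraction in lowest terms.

7/2

Row minima are 0 and 1, so Player I's maximin is 1; column maxima are 6 and 7, so Player II's minimax is 6. These differ, so the equilibrium is in mixed strategies.
Let Player I play r1 with probability p. Player II is indifferent when 6(1−p) = 7p + (1−p), giving p = 5/12.
Let Player II play a with probability q. Player I is indifferent when 7(1−q) = 6q + (1−q), giving q = 1/2.
The value is 0·(1/2) + (7)·(1/2) = 7/2.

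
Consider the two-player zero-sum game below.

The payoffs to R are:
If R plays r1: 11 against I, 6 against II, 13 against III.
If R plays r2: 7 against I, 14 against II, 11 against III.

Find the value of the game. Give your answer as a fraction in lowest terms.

28/3

Column III is strictly dominated by I for C (it gives R more in every row).
The remaining 2×2 game on (r1, r2) × (I, II) has no saddle point. Let R play r1 with probability p; indifference gives 11p + 7(1−p) = 6p + 14(1−p), so p = 7/12.
Similarly C's optimal q on I is 2/3, and the value is 11·(2/3) + (6)·(1/3) = 28/3.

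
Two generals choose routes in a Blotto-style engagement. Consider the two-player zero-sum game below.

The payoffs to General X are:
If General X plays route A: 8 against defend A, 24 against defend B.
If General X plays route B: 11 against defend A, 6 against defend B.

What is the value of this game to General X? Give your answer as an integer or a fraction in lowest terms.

Row minima are 8 and 6, so General X's maximin is 8; column maxima are 11 and 24, so General Y's minimax is 11. These differ, so the equilibrium is in mixed strategies.
Let General X play route A with probability p. General Y is indifferent when 8p + 11(1−p) = 24p + 6(1−p), giving p = 5/21.
Let General Y play defend A with probability q. General X is indifferent when 8q + 24(1−q) = 11q + 6(1−q), giving q = 6/7.
The value is 8·(6/7) + (24)·(1/7) = 72/7.

72/7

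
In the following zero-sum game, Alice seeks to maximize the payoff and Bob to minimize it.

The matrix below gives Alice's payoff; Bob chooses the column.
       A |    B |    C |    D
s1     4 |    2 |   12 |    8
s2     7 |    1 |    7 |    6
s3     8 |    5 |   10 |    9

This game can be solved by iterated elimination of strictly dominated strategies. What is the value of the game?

Column A is strictly dominated by B for Bob (2<4, 1<7, 5<8); eliminate A.
Row s2 is strictly dominated by row s1 (2>1, 12>7, 8>6); eliminate s2.
Column D is strictly dominated by B for Bob (2<8, 5<9); eliminate D.
Column C is strictly dominated by B for Bob (2<12, 5<10); eliminate C.
Row s1 is strictly dominated by row s3 (5>2); eliminate s1.
Only (s3, B) remains, with payoff 5.

5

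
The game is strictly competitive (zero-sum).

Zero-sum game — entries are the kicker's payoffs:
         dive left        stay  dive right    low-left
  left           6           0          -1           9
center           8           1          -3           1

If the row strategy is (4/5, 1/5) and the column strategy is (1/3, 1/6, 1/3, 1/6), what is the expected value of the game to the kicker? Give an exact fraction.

Against (1/3, 1/6, 1/3, 1/6), each row's expected payoff is left: 19/6; center: 2.
Taking the (4/5, 1/5)-weighted average: (4/5)·(19/6) + (1/5)·(2) = 44/15.

44/15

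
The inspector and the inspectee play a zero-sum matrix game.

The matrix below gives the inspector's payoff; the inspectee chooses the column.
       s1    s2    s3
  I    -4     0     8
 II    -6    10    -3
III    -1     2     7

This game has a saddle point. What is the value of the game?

Row minima: -4, -6, -1 → the inspector's maximin is -1.
Column maxima: -1, 10, 8 → the inspectee's minimax is -1.
They coincide at (III, s1), so the value is -1.

-1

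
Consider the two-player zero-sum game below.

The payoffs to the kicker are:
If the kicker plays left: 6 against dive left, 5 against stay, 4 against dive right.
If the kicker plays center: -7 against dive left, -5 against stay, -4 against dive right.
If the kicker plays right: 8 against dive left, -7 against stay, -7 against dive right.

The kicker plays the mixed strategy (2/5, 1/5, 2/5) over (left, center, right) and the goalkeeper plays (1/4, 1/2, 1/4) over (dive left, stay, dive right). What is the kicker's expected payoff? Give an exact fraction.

-7/20

Against (1/4, 1/2, 1/4), each row's expected payoff is left: 5; center: -21/4; right: -13/4.
Taking the (2/5, 1/5, 2/5)-weighted average: (2/5)·(5) + (1/5)·(-21/4) + (2/5)·(-13/4) = -7/20.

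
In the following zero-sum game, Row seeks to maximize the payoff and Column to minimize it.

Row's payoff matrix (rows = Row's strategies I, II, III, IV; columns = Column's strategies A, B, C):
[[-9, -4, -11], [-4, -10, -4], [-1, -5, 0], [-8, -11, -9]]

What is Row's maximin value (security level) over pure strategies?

The worst-case payoff for each row is I: -11, II: -10, III: -5, IV: -11.
The best of these is -5.

-5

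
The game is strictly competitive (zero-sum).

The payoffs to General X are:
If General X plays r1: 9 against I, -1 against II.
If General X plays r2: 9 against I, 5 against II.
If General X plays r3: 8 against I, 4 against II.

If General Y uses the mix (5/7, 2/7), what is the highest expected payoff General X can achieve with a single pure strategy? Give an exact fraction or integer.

r1: (9)·(5/7) + (-1)·(2/7) = 43/7.
r2: (9)·(5/7) + (5)·(2/7) = 55/7.
r3: (8)·(5/7) + (4)·(2/7) = 48/7.
The best pure response is r2 with expected payoff 55/7.

55/7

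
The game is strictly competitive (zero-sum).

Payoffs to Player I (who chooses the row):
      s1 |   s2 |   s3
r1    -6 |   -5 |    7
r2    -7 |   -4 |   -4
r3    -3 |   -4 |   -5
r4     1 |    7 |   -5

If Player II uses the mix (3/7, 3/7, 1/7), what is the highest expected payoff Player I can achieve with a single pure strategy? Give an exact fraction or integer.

r1: (-6)·(3/7) + (-5)·(3/7) + (7)·(1/7) = -26/7.
r2: (-7)·(3/7) + (-4)·(3/7) + (-4)·(1/7) = -37/7.
r3: (-3)·(3/7) + (-4)·(3/7) + (-5)·(1/7) = -26/7.
r4: (1)·(3/7) + (7)·(3/7) + (-5)·(1/7) = 19/7.
The best pure response is r4 with expected payoff 19/7.

19/7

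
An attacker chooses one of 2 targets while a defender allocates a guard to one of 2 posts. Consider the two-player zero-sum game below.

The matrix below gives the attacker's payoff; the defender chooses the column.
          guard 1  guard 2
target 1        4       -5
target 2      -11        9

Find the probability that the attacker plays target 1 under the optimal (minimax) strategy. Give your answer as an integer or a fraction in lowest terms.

20/29

Row minima are -5 and -11, so the attacker's maximin is -5; column maxima are 4 and 9, so the defender's minimax is 4. These differ, so the equilibrium is in mixed strategies.
Let the attacker play target 1 with probability p. The defender is indifferent when 4p − 11(1−p) = −5p + 9(1−p), giving p = 20/29.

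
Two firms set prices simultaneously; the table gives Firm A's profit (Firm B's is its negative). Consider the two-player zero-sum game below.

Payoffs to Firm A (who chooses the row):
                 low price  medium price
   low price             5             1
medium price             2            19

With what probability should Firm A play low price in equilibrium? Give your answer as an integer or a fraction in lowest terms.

17/21

Row minima are 1 and 2, so Firm A's maximin is 2; column maxima are 5 and 19, so Firm B's minimax is 5. These differ, so the equilibrium is in mixed strategies.
Let Firm A play low price with probability p. Firm B is indifferent when 5p + 2(1−p) = p + 19(1−p), giving p = 17/21.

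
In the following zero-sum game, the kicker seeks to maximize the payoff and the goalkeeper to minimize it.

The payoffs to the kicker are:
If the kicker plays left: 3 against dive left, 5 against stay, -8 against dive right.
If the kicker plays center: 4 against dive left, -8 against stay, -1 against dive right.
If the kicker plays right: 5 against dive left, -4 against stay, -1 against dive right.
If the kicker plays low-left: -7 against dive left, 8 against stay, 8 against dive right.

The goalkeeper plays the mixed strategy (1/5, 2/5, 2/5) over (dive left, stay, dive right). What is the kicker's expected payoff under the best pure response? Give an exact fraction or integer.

left: (3)·(1/5) + (5)·(2/5) + (-8)·(2/5) = -3/5.
center: (4)·(1/5) + (-8)·(2/5) + (-1)·(2/5) = -14/5.
right: (5)·(1/5) + (-4)·(2/5) + (-1)·(2/5) = -1.
low-left: (-7)·(1/5) + (8)·(2/5) + (8)·(2/5) = 5.
The best pure response is low-left with expected payoff 5.

5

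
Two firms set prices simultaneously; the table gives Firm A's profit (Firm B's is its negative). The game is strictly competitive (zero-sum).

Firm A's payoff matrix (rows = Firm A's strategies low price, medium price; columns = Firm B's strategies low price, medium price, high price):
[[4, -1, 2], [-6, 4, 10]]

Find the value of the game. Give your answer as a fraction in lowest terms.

2/3

Column high price is strictly dominated by medium price for Firm B (it gives Firm A more in every row).
The remaining 2×2 game on (low price, medium price) × (low price, medium price) has no saddle point. Let Firm A play low price with probability p; indifference gives 4p − 6(1−p) = −p + 4(1−p), so p = 2/3.
Similarly Firm B's optimal q on low price is 1/3, and the value is 4·(1/3) + (-1)·(2/3) = 2/3.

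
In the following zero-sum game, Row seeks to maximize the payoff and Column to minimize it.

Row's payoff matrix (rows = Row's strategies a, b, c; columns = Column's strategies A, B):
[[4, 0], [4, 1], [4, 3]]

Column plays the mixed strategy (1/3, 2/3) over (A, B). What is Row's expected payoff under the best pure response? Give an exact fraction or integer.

10/3

a: (4)·(1/3) + (0)·(2/3) = 4/3.
b: (4)·(1/3) + (1)·(2/3) = 2.
c: (4)·(1/3) + (3)·(2/3) = 10/3.
The best pure response is c with expected payoff 10/3.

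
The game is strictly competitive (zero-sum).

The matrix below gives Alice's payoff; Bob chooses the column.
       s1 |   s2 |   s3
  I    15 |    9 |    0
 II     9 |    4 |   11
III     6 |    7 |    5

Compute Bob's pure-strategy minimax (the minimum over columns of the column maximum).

The worst case (largest entry) in each column is s1: 15, s2: 9, s3: 11.
The best (smallest) of these is 9.

9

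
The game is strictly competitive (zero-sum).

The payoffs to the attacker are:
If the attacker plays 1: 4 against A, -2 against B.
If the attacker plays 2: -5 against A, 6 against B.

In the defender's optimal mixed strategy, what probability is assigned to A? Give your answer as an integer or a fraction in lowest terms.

Row minima are -2 and -5, so the attacker's maximin is -2; column maxima are 4 and 6, so the defender's minimax is 4. These differ, so the equilibrium is in mixed strategies.
Let the defender play A with probability q. The attacker is indifferent when 4q − 2(1−q) = −5q + 6(1−q), giving q = 8/17.

8/17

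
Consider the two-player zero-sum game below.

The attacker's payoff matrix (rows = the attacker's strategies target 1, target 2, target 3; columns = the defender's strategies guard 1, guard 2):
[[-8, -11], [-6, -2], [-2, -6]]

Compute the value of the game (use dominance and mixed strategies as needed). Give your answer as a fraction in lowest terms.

Row target 1 is strictly dominated by row target 3, so the attacker never plays it.
The remaining 2×2 game on (target 2, target 3) × (guard 1, guard 2) has no saddle point. Let the attacker play target 2 with probability p; indifference gives −6p − 2(1−p) = −2p − 6(1−p), so p = 1/2.
Similarly the defender's optimal q on guard 1 is 1/2, and the value is -6·(1/2) + (-2)·(1/2) = -4.

-4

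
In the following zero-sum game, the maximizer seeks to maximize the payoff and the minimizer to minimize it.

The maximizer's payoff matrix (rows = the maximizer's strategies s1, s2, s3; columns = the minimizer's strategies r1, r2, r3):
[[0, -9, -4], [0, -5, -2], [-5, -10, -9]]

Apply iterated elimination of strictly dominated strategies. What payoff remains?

Column r3 is strictly dominated by r2 for the minimizer (-9<-4, -5<-2, -10<-9); eliminate r3.
Row s3 is strictly dominated by row s1 (0>-5, -9>-10); eliminate s3.
Column r1 is strictly dominated by r2 for the minimizer (-9<0, -5<0); eliminate r1.
Row s1 is strictly dominated by row s2 (-5>-9); eliminate s1.
Only (s2, r2) remains, with payoff -5.

-5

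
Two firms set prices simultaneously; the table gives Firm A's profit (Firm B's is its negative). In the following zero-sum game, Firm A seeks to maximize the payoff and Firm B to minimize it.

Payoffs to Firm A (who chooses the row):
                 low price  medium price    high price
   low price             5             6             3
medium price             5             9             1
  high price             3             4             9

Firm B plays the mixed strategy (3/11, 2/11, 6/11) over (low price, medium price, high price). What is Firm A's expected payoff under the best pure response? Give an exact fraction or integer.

71/11

low price: (5)·(3/11) + (6)·(2/11) + (3)·(6/11) = 45/11.
medium price: (5)·(3/11) + (9)·(2/11) + (1)·(6/11) = 39/11.
high price: (3)·(3/11) + (4)·(2/11) + (9)·(6/11) = 71/11.
The best pure response is high price with expected payoff 71/11.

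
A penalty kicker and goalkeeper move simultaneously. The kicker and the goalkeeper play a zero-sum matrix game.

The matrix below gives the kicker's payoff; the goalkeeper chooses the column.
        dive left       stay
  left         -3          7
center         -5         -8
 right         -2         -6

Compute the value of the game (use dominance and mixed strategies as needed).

-16/7

Row center is strictly dominated by row right, so the kicker never plays it.
The remaining 2×2 game on (left, right) × (dive left, stay) has no saddle point. Let the kicker play left with probability p; indifference gives −3p − 2(1−p) = 7p − 6(1−p), so p = 2/7.
Similarly the goalkeeper's optimal q on dive left is 13/14, and the value is -3·(13/14) + (7)·(1/14) = -16/7.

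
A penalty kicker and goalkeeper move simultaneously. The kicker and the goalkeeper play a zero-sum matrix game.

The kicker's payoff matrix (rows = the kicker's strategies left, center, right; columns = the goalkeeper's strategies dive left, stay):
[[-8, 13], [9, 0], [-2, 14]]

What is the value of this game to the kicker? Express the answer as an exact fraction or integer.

Row left is strictly dominated by row right, so the kicker never plays it.
The remaining 2×2 game on (center, right) × (dive left, stay) has no saddle point. Let the kicker play center with probability p; indifference gives 9p − 2(1−p) = 14(1−p), so p = 16/25.
Similarly the goalkeeper's optimal q on dive left is 14/25, and the value is 9·(14/25) + (0)·(11/25) = 126/25.

126/25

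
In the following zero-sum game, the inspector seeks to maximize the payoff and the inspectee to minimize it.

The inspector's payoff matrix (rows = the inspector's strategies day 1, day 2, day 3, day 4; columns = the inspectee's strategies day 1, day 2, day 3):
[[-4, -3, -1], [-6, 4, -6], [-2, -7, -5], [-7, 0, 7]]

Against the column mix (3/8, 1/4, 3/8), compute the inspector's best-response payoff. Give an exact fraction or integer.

day 1: (-4)·(3/8) + (-3)·(1/4) + (-1)·(3/8) = -21/8.
day 2: (-6)·(3/8) + (4)·(1/4) + (-6)·(3/8) = -7/2.
day 3: (-2)·(3/8) + (-7)·(1/4) + (-5)·(3/8) = -35/8.
day 4: (-7)·(3/8) + (0)·(1/4) + (7)·(3/8) = 0.
The best pure response is day 4 with expected payoff 0.

0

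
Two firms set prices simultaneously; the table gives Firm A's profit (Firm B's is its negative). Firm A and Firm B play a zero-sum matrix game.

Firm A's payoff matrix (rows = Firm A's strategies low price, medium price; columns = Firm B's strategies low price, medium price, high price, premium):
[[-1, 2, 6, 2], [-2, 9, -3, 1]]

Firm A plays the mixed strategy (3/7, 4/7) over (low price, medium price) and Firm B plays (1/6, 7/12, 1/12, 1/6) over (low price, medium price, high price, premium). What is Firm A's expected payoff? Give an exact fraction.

Against (1/6, 7/12, 1/12, 1/6), each row's expected payoff is low price: 11/6; medium price: 29/6.
Taking the (3/7, 4/7)-weighted average: (3/7)·(11/6) + (4/7)·(29/6) = 149/42.

149/42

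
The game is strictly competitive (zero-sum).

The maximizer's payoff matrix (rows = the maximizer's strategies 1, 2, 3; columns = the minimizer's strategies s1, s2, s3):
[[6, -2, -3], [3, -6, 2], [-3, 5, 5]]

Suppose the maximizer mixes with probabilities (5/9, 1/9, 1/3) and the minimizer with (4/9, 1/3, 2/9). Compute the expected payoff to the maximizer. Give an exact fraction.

97/81

Against (4/9, 1/3, 2/9), each row's expected payoff is 1: 4/3; 2: -2/9; 3: 13/9.
Taking the (5/9, 1/9, 1/3)-weighted average: (5/9)·(4/3) + (1/9)·(-2/9) + (1/3)·(13/9) = 97/81.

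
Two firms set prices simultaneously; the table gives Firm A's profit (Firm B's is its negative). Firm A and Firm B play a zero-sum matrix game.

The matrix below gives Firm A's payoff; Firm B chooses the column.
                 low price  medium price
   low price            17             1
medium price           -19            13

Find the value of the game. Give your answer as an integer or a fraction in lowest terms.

Row minima are 1 and -19, so Firm A's maximin is 1; column maxima are 17 and 13, so Firm B's minimax is 13. These differ, so the equilibrium is in mixed strategies.
Let Firm A play low price with probability p. Firm B is indifferent when 17p − 19(1−p) = p + 13(1−p), giving p = 2/3.
Let Firm B play low price with probability q. Firm A is indifferent when 17q + (1−q) = −19q + 13(1−q), giving q = 1/4.
The value is 17·(1/4) + (1)·(3/4) = 5.

5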